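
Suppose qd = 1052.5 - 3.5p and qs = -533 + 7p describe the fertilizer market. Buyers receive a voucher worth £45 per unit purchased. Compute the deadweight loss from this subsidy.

Deadweight loss = £2362.5

Pre-subsidy: 1052.5 - 3.5p = -533 + 7p gives p* = 151, q* = 524.
With the rebate, buyers effectively pay pb = ps − 45, where ps is the price sellers receive.
Demand in terms of ps becomes qd = 1052.5 − 3.5(ps − 45) = 1210 - 3.5ps. Setting this equal to supply: 1210 - 3.5ps = -533 + 7ps, so ps = 166.
Buyers pay pb = 166 − 45 = 121; q' = -533 + 7·166 = 629.
The subsidy expands output by 629 − 524 = 105 past the efficient level; on those units the gap between marginal cost and willingness to pay runs from 0 up to 45.
DWL = ½ × 45 × 105 = 2362.5.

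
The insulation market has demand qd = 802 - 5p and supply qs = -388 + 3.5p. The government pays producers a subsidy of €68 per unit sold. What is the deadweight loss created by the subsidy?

Pre-subsidy: 802 - 5p = -388 + 3.5p gives p* = 140, q* = 102.
With the subsidy, sellers receive ps = pb + 68 for each unit, where pb is the price buyers pay.
Supply in terms of pb becomes qs = -388 + 3.5(pb + 68) = -150 + 3.5pb. Setting this equal to demand: 802 - 5pb = -150 + 3.5pb, so pb = 112.
Sellers receive ps = 112 + 68 = 180; q' = 802 − 5·112 = 242.
The subsidy expands output by 242 − 102 = 140 past the efficient level; on those units the gap between marginal cost and willingness to pay runs from 0 up to 68.
DWL = ½ × 68 × 140 = 4760.

Deadweight loss = €4760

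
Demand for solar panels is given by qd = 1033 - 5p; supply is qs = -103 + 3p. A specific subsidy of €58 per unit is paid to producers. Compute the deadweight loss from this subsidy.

Deadweight loss = €3153.75

Pre-subsidy: 1033 - 5p = -103 + 3p gives p* = 142, q* = 323.
With the subsidy, sellers receive ps = pb + 58 for each unit, where pb is the price buyers pay.
Supply in terms of pb becomes qs = -103 + 3(pb + 58) = 71 + 3pb. Setting this equal to demand: 1033 - 5pb = 71 + 3pb, so pb = 120.25.
Sellers receive ps = 120.25 + 58 = 178.25; q' = 1033 − 5·120.25 = 431.75.
The subsidy expands output by 431.75 − 323 = 108.75 past the efficient level; on those units the gap between marginal cost and willingness to pay runs from 0 up to 58.
DWL = ½ × 58 × 108.75 = 3153.75.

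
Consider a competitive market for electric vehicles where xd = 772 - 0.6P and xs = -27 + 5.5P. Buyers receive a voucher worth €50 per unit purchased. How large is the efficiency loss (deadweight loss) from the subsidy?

Deadweight loss = 41250/61

Pre-subsidy: 772 - 0.6P = -27 + 5.5P gives P* = 7990/61, x* = 42298/61.
With the rebate, buyers effectively pay Pb = Ps − 50, where Ps is the price sellers receive.
Demand in terms of Ps becomes xd = 772 − 0.6(Ps − 50) = 802 - 0.6Ps. Setting this equal to supply: 802 - 0.6Ps = -27 + 5.5Ps, so Ps = 8290/61.
Buyers pay Pb = 8290/61 − 50 = 5240/61; x' = -27 + 5.5·(8290/61) = 43948/61.
The subsidy expands output by 43948/61 − 42298/61 = 1650/61 past the efficient level; on those units the gap between marginal cost and willingness to pay runs from 0 up to 50.
DWL = ½ × 50 × 1650/61 = 41250/61.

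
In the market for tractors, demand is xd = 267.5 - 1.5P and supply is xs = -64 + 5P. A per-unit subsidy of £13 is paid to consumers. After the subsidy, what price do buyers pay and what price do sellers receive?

Buyers pay £41; sellers receive £54

Pre-subsidy: 267.5 - 1.5P = -64 + 5P gives P* = 51, x* = 191.
With the rebate, buyers effectively pay Pb = Ps − 13, where Ps is the price sellers receive.
Demand in terms of Ps becomes xd = 267.5 − 1.5(Ps − 13) = 287 - 1.5Ps. Setting this equal to supply: 287 - 1.5Ps = -64 + 5Ps, so Ps = 54.
Buyers pay Pb = 54 − 13 = 41; x' = -64 + 5·54 = 206.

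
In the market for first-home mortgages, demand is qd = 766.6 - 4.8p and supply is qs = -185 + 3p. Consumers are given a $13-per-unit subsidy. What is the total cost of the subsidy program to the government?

Pre-subsidy: 766.6 - 4.8p = -185 + 3p gives p* = 122, q* = 181.
With the rebate, buyers effectively pay pb = ps − 13, where ps is the price sellers receive.
Demand in terms of ps becomes qd = 766.6 − 4.8(ps − 13) = 829 - 4.8ps. Setting this equal to supply: 829 - 4.8ps = -185 + 3ps, so ps = 130.
Buyers pay pb = 130 − 13 = 117; q' = -185 + 3·130 = 205.
Government outlay = subsidy × quantity = 13 × 205 = 2665.

Government cost = $2665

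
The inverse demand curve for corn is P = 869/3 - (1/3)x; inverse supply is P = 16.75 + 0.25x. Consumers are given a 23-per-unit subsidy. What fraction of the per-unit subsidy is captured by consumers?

Pre-subsidy: 869/3 - (1/3)x = 16.75 + 0.25x gives x* = 3275/7 and P* = 936/7.
With the rebate, buyers effectively pay Pb = Ps − 23, where Ps is the price sellers receive.
On the curves, Pb = 869/3 - (1/3)x and Ps = 16.75 + 0.25x; the wedge Ps − Pb = 23 gives 16.75 + 0.25x − (869/3 - (1/3)x) = 23, so x' = 3551/7.
Then Pb = 869/3 − (1/3)·(3551/7) = 844/7 and Ps = 16.75 + 0.25·(3551/7) = 1005/7.
Buyers' price falls by P* − Pb = 936/7 − 844/7 = 92/7; sellers' price rises by Ps − P* = 1005/7 − 936/7 = 69/7.
So consumers capture (92/7)/23 = 4/7 of each unit of subsidy.

Consumer share = 4/7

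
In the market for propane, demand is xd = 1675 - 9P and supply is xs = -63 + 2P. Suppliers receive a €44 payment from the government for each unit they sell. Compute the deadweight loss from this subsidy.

Pre-subsidy: 1675 - 9P = -63 + 2P gives P* = 158, x* = 253.
With the subsidy, sellers receive Ps = Pb + 44 for each unit, where Pb is the price buyers pay.
Supply in terms of Pb becomes xs = -63 + 2(Pb + 44) = 25 + 2Pb. Setting this equal to demand: 1675 - 9Pb = 25 + 2Pb, so Pb = 150.
Sellers receive Ps = 150 + 44 = 194; x' = 1675 − 9·150 = 325.
The subsidy expands output by 325 − 253 = 72 past the efficient level; on those units the gap between marginal cost and willingness to pay runs from 0 up to 44.
DWL = ½ × 44 × 72 = 1584.

Deadweight loss = €1584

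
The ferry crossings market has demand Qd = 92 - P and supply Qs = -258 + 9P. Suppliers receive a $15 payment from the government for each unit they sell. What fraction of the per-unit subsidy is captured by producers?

Pre-subsidy: 92 - P = -258 + 9P gives P* = 35, Q* = 57.
With the subsidy, sellers receive Ps = Pb + 15 for each unit, where Pb is the price buyers pay.
Supply in terms of Pb becomes Qs = -258 + 9(Pb + 15) = -123 + 9Pb. Setting this equal to demand: 92 - Pb = -123 + 9Pb, so Pb = 21.5.
Sellers receive Ps = 21.5 + 15 = 36.5; Q' = 92 − 1·21.5 = 70.5.
Buyers' price falls by P* − Pb = 35 − 21.5 = 13.5; sellers' price rises by Ps − P* = 36.5 − 35 = 1.5.
So producers capture 1.5/15 = 0.1 of each unit of subsidy.

Producer share = 0.1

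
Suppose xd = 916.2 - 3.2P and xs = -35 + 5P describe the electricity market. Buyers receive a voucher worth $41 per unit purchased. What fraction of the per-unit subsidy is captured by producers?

Producer share = 16/41

Pre-subsidy: 916.2 - 3.2P = -35 + 5P gives P* = 116, x* = 545.
With the rebate, buyers effectively pay Pb = Ps − 41, where Ps is the price sellers receive.
Demand in terms of Ps becomes xd = 916.2 − 3.2(Ps − 41) = 1047.4 - 3.2Ps. Setting this equal to supply: 1047.4 - 3.2Ps = -35 + 5Ps, so Ps = 132.
Buyers pay Pb = 132 − 41 = 91; x' = -35 + 5·132 = 625.
Buyers' price falls by P* − Pb = 116 − 91 = 25; sellers' price rises by Ps − P* = 132 − 116 = 16.
So producers capture 16/41 = 16/41 of each unit of subsidy.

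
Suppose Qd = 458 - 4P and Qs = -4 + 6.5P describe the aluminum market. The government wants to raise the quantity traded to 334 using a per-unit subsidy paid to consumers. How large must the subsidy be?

At Q = 334, invert demand for the buyer price: Pb = (458 − 334)/4 = 31; invert supply for the seller price: Ps = (334 − (-4))/6.5 = 52.
The subsidy must fill the gap: s = Ps − Pb = 52 − 31 = 21.

Required subsidy s = 21 per unit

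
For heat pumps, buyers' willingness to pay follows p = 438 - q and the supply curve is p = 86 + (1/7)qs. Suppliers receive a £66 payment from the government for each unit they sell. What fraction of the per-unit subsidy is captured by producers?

Producer share = 0.125

Pre-subsidy: 438 - q = 86 + (1/7)q gives q* = 308 and p* = 130.
With the subsidy, sellers receive ps = pb + 66 for each unit, where pb is the price buyers pay.
On the curves, pb = 438 - q and ps = 86 + (1/7)q; the wedge ps − pb = 66 gives 86 + (1/7)q − (438 - q) = 66, so q' = 365.75.
Then pb = 438 − 1·365.75 = 72.25 and ps = 86 + (1/7)·365.75 = 138.25.
Buyers' price falls by p* − pb = 130 − 72.25 = 57.75; sellers' price rises by ps − p* = 138.25 − 130 = 8.25.
So producers capture 8.25/66 = 0.125 of each unit of subsidy.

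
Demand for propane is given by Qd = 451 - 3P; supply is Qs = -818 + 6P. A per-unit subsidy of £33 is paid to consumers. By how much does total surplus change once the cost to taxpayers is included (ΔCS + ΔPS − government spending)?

Pre-subsidy: 451 - 3P = -818 + 6P gives P* = 141, Q* = 28.
With the rebate, buyers effectively pay Pb = Ps − 33, where Ps is the price sellers receive.
Demand in terms of Ps becomes Qd = 451 − 3(Ps − 33) = 550 - 3Ps. Setting this equal to supply: 550 - 3Ps = -818 + 6Ps, so Ps = 152.
Buyers pay Pb = 152 − 33 = 119; Q' = -818 + 6·152 = 94.
ΔCS = ½(28 + 94)(141 − 119) = 1342; ΔPS = ½(28 + 94)(152 − 141) = 671.
Government spending = 33 × 94 = 3102.
Net change = 1342 + 671 − 3102 = -1089. The loss equals the DWL triangle ½·33·66.

Net change in total surplus = -£1089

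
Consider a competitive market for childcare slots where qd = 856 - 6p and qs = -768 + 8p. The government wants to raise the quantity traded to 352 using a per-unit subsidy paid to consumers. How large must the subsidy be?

At q = 352, invert demand for the buyer price: pb = (856 − 352)/6 = 84; invert supply for the seller price: ps = (352 − (-768))/8 = 140.
The subsidy must fill the gap: s = ps − pb = 140 − 84 = 56.

Required subsidy s = 56 per unit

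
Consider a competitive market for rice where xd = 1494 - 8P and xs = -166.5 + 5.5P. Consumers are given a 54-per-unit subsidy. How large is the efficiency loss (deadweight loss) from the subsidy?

Pre-subsidy: 1494 - 8P = -166.5 + 5.5P gives P* = 123, x* = 510.
With the rebate, buyers effectively pay Pb = Ps − 54, where Ps is the price sellers receive.
Demand in terms of Ps becomes xd = 1494 − 8(Ps − 54) = 1926 - 8Ps. Setting this equal to supply: 1926 - 8Ps = -166.5 + 5.5Ps, so Ps = 155.
Buyers pay Pb = 155 − 54 = 101; x' = -166.5 + 5.5·155 = 686.
The subsidy expands output by 686 − 510 = 176 past the efficient level; on those units the gap between marginal cost and willingness to pay runs from 0 up to 54.
DWL = ½ × 54 × 176 = 4752.

Deadweight loss = 4752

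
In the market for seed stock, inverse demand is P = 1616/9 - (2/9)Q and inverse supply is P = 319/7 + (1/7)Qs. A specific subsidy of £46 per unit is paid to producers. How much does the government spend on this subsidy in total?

Government cost = £22678

Pre-subsidy: 1616/9 - (2/9)Q = 319/7 + (1/7)Q gives Q* = 367 and P* = 98.
With the subsidy, sellers receive Ps = Pb + 46 for each unit, where Pb is the price buyers pay.
On the curves, Pb = 1616/9 - (2/9)Q and Ps = 319/7 + (1/7)Q; the wedge Ps − Pb = 46 gives 319/7 + (1/7)Q − (1616/9 - (2/9)Q) = 46, so Q' = 493.
Then Pb = 1616/9 − (2/9)·493 = 70 and Ps = 319/7 + (1/7)·493 = 116.
Government outlay = subsidy × quantity = 46 × 493 = 22678.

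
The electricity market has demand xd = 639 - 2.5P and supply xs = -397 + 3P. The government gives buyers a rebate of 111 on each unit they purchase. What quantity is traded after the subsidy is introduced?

Pre-subsidy: 639 - 2.5P = -397 + 3P gives P* = 2072/11, x* = 1849/11.
With the rebate, buyers effectively pay Pb = Ps − 111, where Ps is the price sellers receive.
Demand in terms of Ps becomes xd = 639 − 2.5(Ps − 111) = 916.5 - 2.5Ps. Setting this equal to supply: 916.5 - 2.5Ps = -397 + 3Ps, so Ps = 2627/11.
Buyers pay Pb = 2627/11 − 111 = 1406/11; x' = -397 + 3·(2627/11) = 3514/11.

x' = 3514/11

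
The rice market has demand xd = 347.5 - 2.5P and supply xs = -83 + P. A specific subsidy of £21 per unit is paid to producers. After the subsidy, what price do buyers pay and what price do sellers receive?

Pre-subsidy: 347.5 - 2.5P = -83 + P gives P* = 123, x* = 40.
With the subsidy, sellers receive Ps = Pb + 21 for each unit, where Pb is the price buyers pay.
Supply in terms of Pb becomes xs = -83 + 1(Pb + 21) = -62 + Pb. Setting this equal to demand: 347.5 - 2.5Pb = -62 + Pb, so Pb = 117.
Sellers receive Ps = 117 + 21 = 138; x' = 347.5 − 2.5·117 = 55.

Buyers pay £117; sellers receive £138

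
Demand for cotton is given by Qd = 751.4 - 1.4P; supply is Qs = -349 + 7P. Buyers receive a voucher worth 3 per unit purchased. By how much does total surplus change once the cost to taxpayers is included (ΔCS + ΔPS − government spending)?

Net change in total surplus = -5.25

Pre-subsidy: 751.4 - 1.4P = -349 + 7P gives P* = 131, Q* = 568.
With the rebate, buyers effectively pay Pb = Ps − 3, where Ps is the price sellers receive.
Demand in terms of Ps becomes Qd = 751.4 − 1.4(Ps − 3) = 755.6 - 1.4Ps. Setting this equal to supply: 755.6 - 1.4Ps = -349 + 7Ps, so Ps = 131.5.
Buyers pay Pb = 131.5 − 3 = 128.5; Q' = -349 + 7·131.5 = 571.5.
ΔCS = ½(568 + 571.5)(131 − 128.5) = 1424.375; ΔPS = ½(568 + 571.5)(131.5 − 131) = 284.875.
Government spending = 3 × 571.5 = 1714.5.
Net change = 1424.375 + 284.875 − 1714.5 = -5.25. The loss equals the DWL triangle ½·3·3.5.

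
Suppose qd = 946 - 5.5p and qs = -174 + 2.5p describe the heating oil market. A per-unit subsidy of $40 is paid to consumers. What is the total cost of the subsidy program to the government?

Pre-subsidy: 946 - 5.5p = -174 + 2.5p gives p* = 140, q* = 176.
With the rebate, buyers effectively pay pb = ps − 40, where ps is the price sellers receive.
Demand in terms of ps becomes qd = 946 − 5.5(ps − 40) = 1166 - 5.5ps. Setting this equal to supply: 1166 - 5.5ps = -174 + 2.5ps, so ps = 167.5.
Buyers pay pb = 167.5 − 40 = 127.5; q' = -174 + 2.5·167.5 = 244.75.
Government outlay = subsidy × quantity = 40 × 244.75 = 9790.

Government cost = $9790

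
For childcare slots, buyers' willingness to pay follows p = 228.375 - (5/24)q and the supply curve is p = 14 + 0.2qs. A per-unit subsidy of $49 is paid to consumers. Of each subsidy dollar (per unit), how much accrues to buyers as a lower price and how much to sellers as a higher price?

Buyers gain $25 per unit; sellers gain $24 per unit

Pre-subsidy: 228.375 - (5/24)q = 14 + 0.2q gives q* = 525 and p* = 119.
With the rebate, buyers effectively pay pb = ps − 49, where ps is the price sellers receive.
On the curves, pb = 228.375 - (5/24)q and ps = 14 + 0.2q; the wedge ps − pb = 49 gives 14 + 0.2q − (228.375 - (5/24)q) = 49, so q' = 645.
Then pb = 228.375 − (5/24)·645 = 94 and ps = 14 + 0.2·645 = 143.
Buyers' price falls by p* − pb = 119 − 94 = 25; sellers' price rises by ps − p* = 143 − 119 = 24.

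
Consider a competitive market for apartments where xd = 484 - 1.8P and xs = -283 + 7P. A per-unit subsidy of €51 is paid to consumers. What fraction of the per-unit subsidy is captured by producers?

Producer share = 9/44

Pre-subsidy: 484 - 1.8P = -283 + 7P gives P* = 3835/44, x* = 14393/44.
With the rebate, buyers effectively pay Pb = Ps − 51, where Ps is the price sellers receive.
Demand in terms of Ps becomes xd = 484 − 1.8(Ps − 51) = 575.8 - 1.8Ps. Setting this equal to supply: 575.8 - 1.8Ps = -283 + 7Ps, so Ps = 2147/22.
Buyers pay Pb = 2147/22 − 51 = 1025/22; x' = -283 + 7·(2147/22) = 8803/22.
Buyers' price falls by P* − Pb = 3835/44 − 1025/22 = 1785/44; sellers' price rises by Ps − P* = 2147/22 − 3835/44 = 459/44.
So producers capture (459/44)/51 = 9/44 of each unit of subsidy.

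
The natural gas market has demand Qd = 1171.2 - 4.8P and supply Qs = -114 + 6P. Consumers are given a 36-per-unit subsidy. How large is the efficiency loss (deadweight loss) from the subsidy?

Pre-subsidy: 1171.2 - 4.8P = -114 + 6P gives P* = 119, Q* = 600.
With the rebate, buyers effectively pay Pb = Ps − 36, where Ps is the price sellers receive.
Demand in terms of Ps becomes Qd = 1171.2 − 4.8(Ps − 36) = 1344 - 4.8Ps. Setting this equal to supply: 1344 - 4.8Ps = -114 + 6Ps, so Ps = 135.
Buyers pay Pb = 135 − 36 = 99; Q' = -114 + 6·135 = 696.
The subsidy expands output by 696 − 600 = 96 past the efficient level; on those units the gap between marginal cost and willingness to pay runs from 0 up to 36.
DWL = ½ × 36 × 96 = 1728.

Deadweight loss = 1728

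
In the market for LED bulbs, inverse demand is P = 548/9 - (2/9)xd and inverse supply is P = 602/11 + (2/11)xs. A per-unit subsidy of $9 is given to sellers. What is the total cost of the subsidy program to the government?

Government cost = $337.725

Pre-subsidy: 548/9 - (2/9)x = 602/11 + (2/11)x gives x* = 15.25 and P* = 57.5.
With the subsidy, sellers receive Ps = Pb + 9 for each unit, where Pb is the price buyers pay.
On the curves, Pb = 548/9 - (2/9)x and Ps = 602/11 + (2/11)x; the wedge Ps − Pb = 9 gives 602/11 + (2/11)x − (548/9 - (2/9)x) = 9, so x' = 37.525.
Then Pb = 548/9 − (2/9)·37.525 = 52.55 and Ps = 602/11 + (2/11)·37.525 = 61.55.
Government outlay = subsidy × quantity = 9 × 37.525 = 337.725.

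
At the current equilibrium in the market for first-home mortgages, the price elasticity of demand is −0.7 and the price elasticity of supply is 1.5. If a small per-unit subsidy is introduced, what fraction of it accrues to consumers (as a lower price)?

Consumer share = 15/22

For a small subsidy around the equilibrium, the benefit split depends on the relative slopes, which at a point are proportional to the elasticities.
Buyer share = εs/(εs + |εd|) = 1.5/(1.5 + 0.7) = 15/22; seller share = |εd|/(εs + |εd|) = 7/22.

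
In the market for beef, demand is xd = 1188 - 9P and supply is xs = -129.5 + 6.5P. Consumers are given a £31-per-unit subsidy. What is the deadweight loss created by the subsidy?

Pre-subsidy: 1188 - 9P = -129.5 + 6.5P gives P* = 85, x* = 423.
With the rebate, buyers effectively pay Pb = Ps − 31, where Ps is the price sellers receive.
Demand in terms of Ps becomes xd = 1188 − 9(Ps − 31) = 1467 - 9Ps. Setting this equal to supply: 1467 - 9Ps = -129.5 + 6.5Ps, so Ps = 103.
Buyers pay Pb = 103 − 31 = 72; x' = -129.5 + 6.5·103 = 540.
The subsidy expands output by 540 − 423 = 117 past the efficient level; on those units the gap between marginal cost and willingness to pay runs from 0 up to 31.
DWL = ½ × 31 × 117 = 1813.5.

Deadweight loss = £1813.5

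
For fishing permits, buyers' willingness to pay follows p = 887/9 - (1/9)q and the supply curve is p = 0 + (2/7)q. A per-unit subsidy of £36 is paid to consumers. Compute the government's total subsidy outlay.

Government cost = £12206.88

Pre-subsidy: 887/9 - (1/9)q = 0 + (2/7)q gives q* = 248.36 and p* = 70.96.
With the rebate, buyers effectively pay pb = ps − 36, where ps is the price sellers receive.
On the curves, pb = 887/9 - (1/9)q and ps = 0 + (2/7)q; the wedge ps − pb = 36 gives 0 + (2/7)q − (887/9 - (1/9)q) = 36, so q' = 339.08.
Then pb = 887/9 − (1/9)·339.08 = 60.88 and ps = 0 + (2/7)·339.08 = 96.88.
Government outlay = subsidy × quantity = 36 × 339.08 = 12206.88.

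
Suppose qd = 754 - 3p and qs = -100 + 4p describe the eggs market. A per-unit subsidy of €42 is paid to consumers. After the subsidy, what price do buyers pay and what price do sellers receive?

Buyers pay €98; sellers receive €140

Pre-subsidy: 754 - 3p = -100 + 4p gives p* = 122, q* = 388.
With the rebate, buyers effectively pay pb = ps − 42, where ps is the price sellers receive.
Demand in terms of ps becomes qd = 754 − 3(ps − 42) = 880 - 3ps. Setting this equal to supply: 880 - 3ps = -100 + 4ps, so ps = 140.
Buyers pay pb = 140 − 42 = 98; q' = -100 + 4·140 = 460.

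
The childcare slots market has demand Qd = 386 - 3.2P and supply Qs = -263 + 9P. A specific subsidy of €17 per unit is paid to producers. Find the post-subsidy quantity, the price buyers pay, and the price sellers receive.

Pre-subsidy: 386 - 3.2P = -263 + 9P gives P* = 3245/61, Q* = 13162/61.
With the subsidy, sellers receive Ps = Pb + 17 for each unit, where Pb is the price buyers pay.
Supply in terms of Pb becomes Qs = -263 + 9(Pb + 17) = -110 + 9Pb. Setting this equal to demand: 386 - 3.2Pb = -110 + 9Pb, so Pb = 2480/61.
Sellers receive Ps = 2480/61 + 17 = 3517/61; Q' = 386 − 3.2·(2480/61) = 15610/61.

Q' = 15610/61; buyers pay 2480/61; sellers receive 3517/61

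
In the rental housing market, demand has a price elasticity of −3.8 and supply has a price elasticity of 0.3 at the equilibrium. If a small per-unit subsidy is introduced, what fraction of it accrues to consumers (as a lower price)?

For a small subsidy around the equilibrium, the benefit split depends on the relative slopes, which at a point are proportional to the elasticities.
Buyer share = εs/(εs + |εd|) = 0.3/(0.3 + 3.8) = 3/41; seller share = |εd|/(εs + |εd|) = 38/41.

Consumer share = 3/41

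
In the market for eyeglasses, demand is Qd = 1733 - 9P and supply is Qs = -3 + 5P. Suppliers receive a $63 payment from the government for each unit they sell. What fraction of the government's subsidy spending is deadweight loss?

DWL / government spending = 405/3278

Pre-subsidy: 1733 - 9P = -3 + 5P gives P* = 124, Q* = 617.
With the subsidy, sellers receive Ps = Pb + 63 for each unit, where Pb is the price buyers pay.
Supply in terms of Pb becomes Qs = -3 + 5(Pb + 63) = 312 + 5Pb. Setting this equal to demand: 1733 - 9Pb = 312 + 5Pb, so Pb = 101.5.
Sellers receive Ps = 101.5 + 63 = 164.5; Q' = 1733 − 9·101.5 = 819.5.
ΔCS = ½(617 + 819.5)(124 − 101.5) = 16160.625; ΔPS = ½(617 + 819.5)(164.5 − 124) = 29089.125.
Government spending = 63 × 819.5 = 51628.5.
DWL = ½ × 63 × (819.5 − 617) = 6378.75; fraction = 6378.75 / 51628.5 = 405/3278.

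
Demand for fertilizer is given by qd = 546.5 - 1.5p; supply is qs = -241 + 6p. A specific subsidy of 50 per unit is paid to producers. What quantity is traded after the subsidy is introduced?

q' = 449

Pre-subsidy: 546.5 - 1.5p = -241 + 6p gives p* = 105, q* = 389.
With the subsidy, sellers receive ps = pb + 50 for each unit, where pb is the price buyers pay.
Supply in terms of pb becomes qs = -241 + 6(pb + 50) = 59 + 6pb. Setting this equal to demand: 546.5 - 1.5pb = 59 + 6pb, so pb = 65.
Sellers receive ps = 65 + 50 = 115; q' = 546.5 − 1.5·65 = 449.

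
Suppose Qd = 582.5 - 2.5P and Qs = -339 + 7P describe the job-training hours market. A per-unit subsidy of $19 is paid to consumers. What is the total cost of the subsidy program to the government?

Government cost = $7125

Pre-subsidy: 582.5 - 2.5P = -339 + 7P gives P* = 97, Q* = 340.
With the rebate, buyers effectively pay Pb = Ps − 19, where Ps is the price sellers receive.
Demand in terms of Ps becomes Qd = 582.5 − 2.5(Ps − 19) = 630 - 2.5Ps. Setting this equal to supply: 630 - 2.5Ps = -339 + 7Ps, so Ps = 102.
Buyers pay Pb = 102 − 19 = 83; Q' = -339 + 7·102 = 375.
Government outlay = subsidy × quantity = 19 × 375 = 7125.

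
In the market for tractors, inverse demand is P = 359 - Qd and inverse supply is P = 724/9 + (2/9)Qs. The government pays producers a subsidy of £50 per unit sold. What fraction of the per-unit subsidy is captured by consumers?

Consumer share = 9/11

Pre-subsidy: 359 - Q = 724/9 + (2/9)Q gives Q* = 2507/11 and P* = 1442/11.
With the subsidy, sellers receive Ps = Pb + 50 for each unit, where Pb is the price buyers pay.
On the curves, Pb = 359 - Q and Ps = 724/9 + (2/9)Q; the wedge Ps − Pb = 50 gives 724/9 + (2/9)Q − (359 - Q) = 50, so Q' = 2957/11.
Then Pb = 359 − 1·(2957/11) = 992/11 and Ps = 724/9 + (2/9)·(2957/11) = 1542/11.
Buyers' price falls by P* − Pb = 1442/11 − 992/11 = 450/11; sellers' price rises by Ps − P* = 1542/11 − 1442/11 = 100/11.
So consumers capture (450/11)/50 = 9/11 of each unit of subsidy.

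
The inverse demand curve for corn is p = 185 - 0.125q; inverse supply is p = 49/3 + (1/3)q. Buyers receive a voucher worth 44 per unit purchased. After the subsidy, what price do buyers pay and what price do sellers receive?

Pre-subsidy: 185 - 0.125q = 49/3 + (1/3)q gives q* = 368 and p* = 139.
With the rebate, buyers effectively pay pb = ps − 44, where ps is the price sellers receive.
On the curves, pb = 185 - 0.125q and ps = 49/3 + (1/3)q; the wedge ps − pb = 44 gives 49/3 + (1/3)q − (185 - 0.125q) = 44, so q' = 464.
Then pb = 185 − 0.125·464 = 127 and ps = 49/3 + (1/3)·464 = 171.

Buyers pay 127; sellers receive 171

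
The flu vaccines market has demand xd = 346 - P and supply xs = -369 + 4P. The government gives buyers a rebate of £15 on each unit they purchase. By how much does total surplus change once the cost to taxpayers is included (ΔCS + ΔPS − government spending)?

Pre-subsidy: 346 - P = -369 + 4P gives P* = 143, x* = 203.
With the rebate, buyers effectively pay Pb = Ps − 15, where Ps is the price sellers receive.
Demand in terms of Ps becomes xd = 346 − 1(Ps − 15) = 361 - Ps. Setting this equal to supply: 361 - Ps = -369 + 4Ps, so Ps = 146.
Buyers pay Pb = 146 − 15 = 131; x' = -369 + 4·146 = 215.
ΔCS = ½(203 + 215)(143 − 131) = 2508; ΔPS = ½(203 + 215)(146 − 143) = 627.
Government spending = 15 × 215 = 3225.
Net change = 2508 + 627 − 3225 = -90. The loss equals the DWL triangle ½·15·12.

Net change in total surplus = -£90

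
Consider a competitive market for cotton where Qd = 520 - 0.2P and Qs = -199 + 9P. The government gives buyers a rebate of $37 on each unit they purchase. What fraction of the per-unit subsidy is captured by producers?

Pre-subsidy: 520 - 0.2P = -199 + 9P gives P* = 3595/46, Q* = 23201/46.
With the rebate, buyers effectively pay Pb = Ps − 37, where Ps is the price sellers receive.
Demand in terms of Ps becomes Qd = 520 − 0.2(Ps − 37) = 527.4 - 0.2Ps. Setting this equal to supply: 527.4 - 0.2Ps = -199 + 9Ps, so Ps = 1816/23.
Buyers pay Pb = 1816/23 − 37 = 965/23; Q' = -199 + 9·(1816/23) = 11767/23.
Buyers' price falls by P* − Pb = 3595/46 − 965/23 = 1665/46; sellers' price rises by Ps − P* = 1816/23 − 3595/46 = 37/46.
So producers capture (37/46)/37 = 1/46 of each unit of subsidy.

Producer share = 1/46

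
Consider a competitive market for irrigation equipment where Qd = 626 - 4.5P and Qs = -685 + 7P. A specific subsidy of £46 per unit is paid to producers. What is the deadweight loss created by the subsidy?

Deadweight loss = £2898

Pre-subsidy: 626 - 4.5P = -685 + 7P gives P* = 114, Q* = 113.
With the subsidy, sellers receive Ps = Pb + 46 for each unit, where Pb is the price buyers pay.
Supply in terms of Pb becomes Qs = -685 + 7(Pb + 46) = -363 + 7Pb. Setting this equal to demand: 626 - 4.5Pb = -363 + 7Pb, so Pb = 86.
Sellers receive Ps = 86 + 46 = 132; Q' = 626 − 4.5·86 = 239.
The subsidy expands output by 239 − 113 = 126 past the efficient level; on those units the gap between marginal cost and willingness to pay runs from 0 up to 46.
DWL = ½ × 46 × 126 = 2898.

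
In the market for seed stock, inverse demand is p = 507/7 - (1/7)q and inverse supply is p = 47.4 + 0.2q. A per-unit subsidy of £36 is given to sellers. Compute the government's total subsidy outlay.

Pre-subsidy: 507/7 - (1/7)q = 47.4 + 0.2q gives q* = 73 and p* = 62.
With the subsidy, sellers receive ps = pb + 36 for each unit, where pb is the price buyers pay.
On the curves, pb = 507/7 - (1/7)q and ps = 47.4 + 0.2q; the wedge ps − pb = 36 gives 47.4 + 0.2q − (507/7 - (1/7)q) = 36, so q' = 178.
Then pb = 507/7 − (1/7)·178 = 47 and ps = 47.4 + 0.2·178 = 83.
Government outlay = subsidy × quantity = 36 × 178 = 6408.

Government cost = £6408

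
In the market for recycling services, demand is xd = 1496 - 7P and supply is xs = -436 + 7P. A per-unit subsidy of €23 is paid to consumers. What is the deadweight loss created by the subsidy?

Deadweight loss = €925.75

Pre-subsidy: 1496 - 7P = -436 + 7P gives P* = 138, x* = 530.
With the rebate, buyers effectively pay Pb = Ps − 23, where Ps is the price sellers receive.
Demand in terms of Ps becomes xd = 1496 − 7(Ps − 23) = 1657 - 7Ps. Setting this equal to supply: 1657 - 7Ps = -436 + 7Ps, so Ps = 149.5.
Buyers pay Pb = 149.5 − 23 = 126.5; x' = -436 + 7·149.5 = 610.5.
The subsidy expands output by 610.5 − 530 = 80.5 past the efficient level; on those units the gap between marginal cost and willingness to pay runs from 0 up to 23.
DWL = ½ × 23 × 80.5 = 925.75.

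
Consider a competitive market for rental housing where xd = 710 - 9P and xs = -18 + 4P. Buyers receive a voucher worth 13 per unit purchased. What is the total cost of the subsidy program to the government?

Government cost = 3146

Pre-subsidy: 710 - 9P = -18 + 4P gives P* = 56, x* = 206.
With the rebate, buyers effectively pay Pb = Ps − 13, where Ps is the price sellers receive.
Demand in terms of Ps becomes xd = 710 − 9(Ps − 13) = 827 - 9Ps. Setting this equal to supply: 827 - 9Ps = -18 + 4Ps, so Ps = 65.
Buyers pay Pb = 65 − 13 = 52; x' = -18 + 4·65 = 242.
Government outlay = subsidy × quantity = 13 × 242 = 3146.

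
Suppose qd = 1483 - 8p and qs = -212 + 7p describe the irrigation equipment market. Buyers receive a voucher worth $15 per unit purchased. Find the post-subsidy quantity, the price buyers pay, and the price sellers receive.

Pre-subsidy: 1483 - 8p = -212 + 7p gives p* = 113, q* = 579.
With the rebate, buyers effectively pay pb = ps − 15, where ps is the price sellers receive.
Demand in terms of ps becomes qd = 1483 − 8(ps − 15) = 1603 - 8ps. Setting this equal to supply: 1603 - 8ps = -212 + 7ps, so ps = 121.
Buyers pay pb = 121 − 15 = 106; q' = -212 + 7·121 = 635.

q' = 635; buyers pay $106; sellers receive $121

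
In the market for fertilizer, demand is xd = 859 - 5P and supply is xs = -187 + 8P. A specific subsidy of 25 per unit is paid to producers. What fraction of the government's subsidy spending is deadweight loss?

DWL / government spending = 500/6937

Pre-subsidy: 859 - 5P = -187 + 8P gives P* = 1046/13, x* = 5937/13.
With the subsidy, sellers receive Ps = Pb + 25 for each unit, where Pb is the price buyers pay.
Supply in terms of Pb becomes xs = -187 + 8(Pb + 25) = 13 + 8Pb. Setting this equal to demand: 859 - 5Pb = 13 + 8Pb, so Pb = 846/13.
Sellers receive Ps = 846/13 + 25 = 1171/13; x' = 859 − 5·(846/13) = 6937/13.
ΔCS = ½(5937/13 + 6937/13)(1046/13 − 846/13) = 1287400/169; ΔPS = ½(5937/13 + 6937/13)(1171/13 − 1046/13) = 804625/169.
Government spending = 25 × 6937/13 = 173425/13.
DWL = ½ × 25 × (6937/13 − 5937/13) = 12500/13; fraction = (12500/13) / (173425/13) = 500/6937.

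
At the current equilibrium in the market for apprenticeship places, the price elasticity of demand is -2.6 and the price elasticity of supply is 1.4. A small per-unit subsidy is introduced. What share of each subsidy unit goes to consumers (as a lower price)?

For a small subsidy around the equilibrium, the benefit split depends on the relative slopes, which at a point are proportional to the elasticities.
Buyer share = εs/(εs + |εd|) = 1.4/(1.4 + 2.6) = 0.35; seller share = |εd|/(εs + |εd|) = 0.65.

Consumer share = 0.35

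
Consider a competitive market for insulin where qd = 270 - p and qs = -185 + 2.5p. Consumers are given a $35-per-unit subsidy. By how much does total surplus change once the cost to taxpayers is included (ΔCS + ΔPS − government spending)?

Pre-subsidy: 270 - p = -185 + 2.5p gives p* = 130, q* = 140.
With the rebate, buyers effectively pay pb = ps − 35, where ps is the price sellers receive.
Demand in terms of ps becomes qd = 270 − 1(ps − 35) = 305 - ps. Setting this equal to supply: 305 - ps = -185 + 2.5ps, so ps = 140.
Buyers pay pb = 140 − 35 = 105; q' = -185 + 2.5·140 = 165.
ΔCS = ½(140 + 165)(130 − 105) = 3812.5; ΔPS = ½(140 + 165)(140 − 130) = 1525.
Government spending = 35 × 165 = 5775.
Net change = 3812.5 + 1525 − 5775 = -437.5. The loss equals the DWL triangle ½·35·25.

Net change in total surplus = -$437.5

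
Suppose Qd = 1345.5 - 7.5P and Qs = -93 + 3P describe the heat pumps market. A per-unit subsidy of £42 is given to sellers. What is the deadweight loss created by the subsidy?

Pre-subsidy: 1345.5 - 7.5P = -93 + 3P gives P* = 137, Q* = 318.
With the subsidy, sellers receive Ps = Pb + 42 for each unit, where Pb is the price buyers pay.
Supply in terms of Pb becomes Qs = -93 + 3(Pb + 42) = 33 + 3Pb. Setting this equal to demand: 1345.5 - 7.5Pb = 33 + 3Pb, so Pb = 125.
Sellers receive Ps = 125 + 42 = 167; Q' = 1345.5 − 7.5·125 = 408.
The subsidy expands output by 408 − 318 = 90 past the efficient level; on those units the gap between marginal cost and willingness to pay runs from 0 up to 42.
DWL = ½ × 42 × 90 = 1890.

Deadweight loss = £1890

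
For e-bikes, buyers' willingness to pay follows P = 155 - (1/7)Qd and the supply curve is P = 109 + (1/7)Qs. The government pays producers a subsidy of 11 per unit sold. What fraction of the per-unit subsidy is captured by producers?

Producer share = 0.5

Pre-subsidy: 155 - (1/7)Q = 109 + (1/7)Q gives Q* = 161 and P* = 132.
With the subsidy, sellers receive Ps = Pb + 11 for each unit, where Pb is the price buyers pay.
On the curves, Pb = 155 - (1/7)Q and Ps = 109 + (1/7)Q; the wedge Ps − Pb = 11 gives 109 + (1/7)Q − (155 - (1/7)Q) = 11, so Q' = 199.5.
Then Pb = 155 − (1/7)·199.5 = 126.5 and Ps = 109 + (1/7)·199.5 = 137.5.
Buyers' price falls by P* − Pb = 132 − 126.5 = 5.5; sellers' price rises by Ps − P* = 137.5 − 132 = 5.5.
So producers capture 5.5/11 = 0.5 of each unit of subsidy.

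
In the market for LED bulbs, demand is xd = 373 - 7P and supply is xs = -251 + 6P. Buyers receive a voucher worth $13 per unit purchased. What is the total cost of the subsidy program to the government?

Pre-subsidy: 373 - 7P = -251 + 6P gives P* = 48, x* = 37.
With the rebate, buyers effectively pay Pb = Ps − 13, where Ps is the price sellers receive.
Demand in terms of Ps becomes xd = 373 − 7(Ps − 13) = 464 - 7Ps. Setting this equal to supply: 464 - 7Ps = -251 + 6Ps, so Ps = 55.
Buyers pay Pb = 55 − 13 = 42; x' = -251 + 6·55 = 79.
Government outlay = subsidy × quantity = 13 × 79 = 1027.

Government cost = $1027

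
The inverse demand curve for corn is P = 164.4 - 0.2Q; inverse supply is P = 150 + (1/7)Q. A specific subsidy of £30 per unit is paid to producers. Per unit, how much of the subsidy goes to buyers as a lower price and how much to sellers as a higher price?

Pre-subsidy: 164.4 - 0.2Q = 150 + (1/7)Q gives Q* = 42 and P* = 156.
With the subsidy, sellers receive Ps = Pb + 30 for each unit, where Pb is the price buyers pay.
On the curves, Pb = 164.4 - 0.2Q and Ps = 150 + (1/7)Q; the wedge Ps − Pb = 30 gives 150 + (1/7)Q − (164.4 - 0.2Q) = 30, so Q' = 129.5.
Then Pb = 164.4 − 0.2·129.5 = 138.5 and Ps = 150 + (1/7)·129.5 = 168.5.
Buyers' price falls by P* − Pb = 156 − 138.5 = 17.5; sellers' price rises by Ps − P* = 168.5 − 156 = 12.5.

Buyers gain £17.5 per unit; sellers gain £12.5 per unit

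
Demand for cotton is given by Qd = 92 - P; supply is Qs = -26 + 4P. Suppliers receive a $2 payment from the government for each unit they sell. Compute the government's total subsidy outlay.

Pre-subsidy: 92 - P = -26 + 4P gives P* = 23.6, Q* = 68.4.
With the subsidy, sellers receive Ps = Pb + 2 for each unit, where Pb is the price buyers pay.
Supply in terms of Pb becomes Qs = -26 + 4(Pb + 2) = -18 + 4Pb. Setting this equal to demand: 92 - Pb = -18 + 4Pb, so Pb = 22.
Sellers receive Ps = 22 + 2 = 24; Q' = 92 − 1·22 = 70.
Government outlay = subsidy × quantity = 2 × 70 = 140.

Government cost = $140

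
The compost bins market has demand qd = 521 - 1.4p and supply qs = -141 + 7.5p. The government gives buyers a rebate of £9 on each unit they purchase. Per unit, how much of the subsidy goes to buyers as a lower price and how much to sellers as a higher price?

Buyers gain 675/89 per unit; sellers gain 126/89 per unit

Pre-subsidy: 521 - 1.4p = -141 + 7.5p gives p* = 6620/89, q* = 37101/89.
With the rebate, buyers effectively pay pb = ps − 9, where ps is the price sellers receive.
Demand in terms of ps becomes qd = 521 − 1.4(ps − 9) = 533.6 - 1.4ps. Setting this equal to supply: 533.6 - 1.4ps = -141 + 7.5ps, so ps = 6746/89.
Buyers pay pb = 6746/89 − 9 = 5945/89; q' = -141 + 7.5·(6746/89) = 38046/89.
Buyers' price falls by p* − pb = 6620/89 − 5945/89 = 675/89; sellers' price rises by ps − p* = 6746/89 − 6620/89 = 126/89.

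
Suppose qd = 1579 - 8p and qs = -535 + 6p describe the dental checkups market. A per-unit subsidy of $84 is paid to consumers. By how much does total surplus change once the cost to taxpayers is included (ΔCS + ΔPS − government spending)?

Net change in total surplus = -$12096

Pre-subsidy: 1579 - 8p = -535 + 6p gives p* = 151, q* = 371.
With the rebate, buyers effectively pay pb = ps − 84, where ps is the price sellers receive.
Demand in terms of ps becomes qd = 1579 − 8(ps − 84) = 2251 - 8ps. Setting this equal to supply: 2251 - 8ps = -535 + 6ps, so ps = 199.
Buyers pay pb = 199 − 84 = 115; q' = -535 + 6·199 = 659.
ΔCS = ½(371 + 659)(151 − 115) = 18540; ΔPS = ½(371 + 659)(199 − 151) = 24720.
Government spending = 84 × 659 = 55356.
Net change = 18540 + 24720 − 55356 = -12096. The loss equals the DWL triangle ½·84·288.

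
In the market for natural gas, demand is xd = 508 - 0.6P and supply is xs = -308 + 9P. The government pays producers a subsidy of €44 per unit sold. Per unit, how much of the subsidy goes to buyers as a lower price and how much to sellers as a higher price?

Pre-subsidy: 508 - 0.6P = -308 + 9P gives P* = 85, x* = 457.
With the subsidy, sellers receive Ps = Pb + 44 for each unit, where Pb is the price buyers pay.
Supply in terms of Pb becomes xs = -308 + 9(Pb + 44) = 88 + 9Pb. Setting this equal to demand: 508 - 0.6Pb = 88 + 9Pb, so Pb = 43.75.
Sellers receive Ps = 43.75 + 44 = 87.75; x' = 508 − 0.6·43.75 = 481.75.
Buyers' price falls by P* − Pb = 85 − 43.75 = 41.25; sellers' price rises by Ps − P* = 87.75 − 85 = 2.75.

Buyers gain €41.25 per unit; sellers gain €2.75 per unit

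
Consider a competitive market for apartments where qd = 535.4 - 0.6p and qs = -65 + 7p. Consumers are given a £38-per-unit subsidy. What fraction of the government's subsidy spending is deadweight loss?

Pre-subsidy: 535.4 - 0.6p = -65 + 7p gives p* = 79, q* = 488.
With the rebate, buyers effectively pay pb = ps − 38, where ps is the price sellers receive.
Demand in terms of ps becomes qd = 535.4 − 0.6(ps − 38) = 558.2 - 0.6ps. Setting this equal to supply: 558.2 - 0.6ps = -65 + 7ps, so ps = 82.
Buyers pay pb = 82 − 38 = 44; q' = -65 + 7·82 = 509.
ΔCS = ½(488 + 509)(79 − 44) = 17447.5; ΔPS = ½(488 + 509)(82 − 79) = 1495.5.
Government spending = 38 × 509 = 19342.
DWL = ½ × 38 × (509 − 488) = 399; fraction = 399 / 19342 = 21/1018.

DWL / government spending = 21/1018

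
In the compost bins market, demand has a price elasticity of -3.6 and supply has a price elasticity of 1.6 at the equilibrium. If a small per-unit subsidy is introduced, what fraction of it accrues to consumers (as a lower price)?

For a small subsidy around the equilibrium, the benefit split depends on the relative slopes, which at a point are proportional to the elasticities.
Buyer share = εs/(εs + |εd|) = 1.6/(1.6 + 3.6) = 4/13; seller share = |εd|/(εs + |εd|) = 9/13.

Consumer share = 4/13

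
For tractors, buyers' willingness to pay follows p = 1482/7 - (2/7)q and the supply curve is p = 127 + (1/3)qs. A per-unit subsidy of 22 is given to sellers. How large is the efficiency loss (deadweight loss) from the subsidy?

Deadweight loss = 5082/13

Pre-subsidy: 1482/7 - (2/7)q = 127 + (1/3)q gives q* = 1779/13 and p* = 2244/13.
With the subsidy, sellers receive ps = pb + 22 for each unit, where pb is the price buyers pay.
On the curves, pb = 1482/7 - (2/7)q and ps = 127 + (1/3)q; the wedge ps − pb = 22 gives 127 + (1/3)q − (1482/7 - (2/7)q) = 22, so q' = 2241/13.
Then pb = 1482/7 − (2/7)·(2241/13) = 2112/13 and ps = 127 + (1/3)·(2241/13) = 2398/13.
The subsidy expands output by 2241/13 − 1779/13 = 462/13 past the efficient level; on those units the gap between marginal cost and willingness to pay runs from 0 up to 22.
DWL = ½ × 22 × 462/13 = 5082/13.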